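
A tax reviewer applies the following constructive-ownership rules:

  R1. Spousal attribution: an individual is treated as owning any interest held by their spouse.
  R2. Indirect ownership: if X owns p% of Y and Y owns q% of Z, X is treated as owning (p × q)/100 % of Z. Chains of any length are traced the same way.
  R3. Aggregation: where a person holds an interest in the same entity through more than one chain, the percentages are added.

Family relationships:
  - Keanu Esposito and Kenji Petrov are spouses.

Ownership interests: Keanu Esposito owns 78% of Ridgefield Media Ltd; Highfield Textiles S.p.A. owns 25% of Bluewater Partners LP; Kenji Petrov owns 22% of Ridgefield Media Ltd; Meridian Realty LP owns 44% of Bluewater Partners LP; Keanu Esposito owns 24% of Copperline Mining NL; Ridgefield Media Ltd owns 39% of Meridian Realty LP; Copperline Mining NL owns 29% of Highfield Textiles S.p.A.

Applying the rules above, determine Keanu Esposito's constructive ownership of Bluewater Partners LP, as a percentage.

18.9%

By spousal attribution (R1), Keanu Esposito is treated as also owning Kenji Petrov's interest in Ridgefield Media Ltd, giving 78% + 22% = 100%.
Chain via Copperline Mining NL → Highfield Textiles S.p.A. (R2): 24% × 29% × 25% = 1.74% of Bluewater Partners LP.
Chain via Ridgefield Media Ltd → Meridian Realty LP (R2): 100% × 39% × 44% = 17.16% of Bluewater Partners LP.
Aggregating (R3): 1.74% + 17.16% = 18.9%.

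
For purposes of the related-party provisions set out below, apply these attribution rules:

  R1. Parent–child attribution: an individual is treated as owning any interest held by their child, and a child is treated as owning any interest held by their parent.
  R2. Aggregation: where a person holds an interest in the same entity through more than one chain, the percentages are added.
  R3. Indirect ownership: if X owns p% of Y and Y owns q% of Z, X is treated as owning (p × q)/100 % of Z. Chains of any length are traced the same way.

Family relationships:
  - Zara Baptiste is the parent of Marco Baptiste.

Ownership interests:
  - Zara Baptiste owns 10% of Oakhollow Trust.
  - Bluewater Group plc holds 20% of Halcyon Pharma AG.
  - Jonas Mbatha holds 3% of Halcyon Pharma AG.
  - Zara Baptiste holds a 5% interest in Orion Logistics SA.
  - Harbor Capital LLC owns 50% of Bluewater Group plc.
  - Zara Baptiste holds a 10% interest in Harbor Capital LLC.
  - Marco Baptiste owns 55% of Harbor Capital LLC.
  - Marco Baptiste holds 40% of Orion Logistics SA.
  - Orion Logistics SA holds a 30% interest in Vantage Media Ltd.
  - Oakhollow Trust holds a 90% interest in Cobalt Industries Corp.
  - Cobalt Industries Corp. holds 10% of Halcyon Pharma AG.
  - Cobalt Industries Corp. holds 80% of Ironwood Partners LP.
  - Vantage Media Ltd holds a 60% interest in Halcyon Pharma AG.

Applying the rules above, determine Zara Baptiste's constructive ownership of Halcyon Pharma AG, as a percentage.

15.5%

By parent–child attribution (R1), Zara Baptiste is treated as also owning Marco Baptiste's interest in Harbor Capital LLC, giving 10% + 55% = 65%.
By parent–child attribution (R1), Zara Baptiste is treated as also owning Marco Baptiste's interest in Orion Logistics SA, giving 5% + 40% = 45%.
Chain via Oakhollow Trust → Cobalt Industries Corp. (R3): 10% × 90% × 10% = 0.9% of Halcyon Pharma AG.
Chain via Harbor Capital LLC → Bluewater Group plc (R3): 65% × 50% × 20% = 6.5% of Halcyon Pharma AG.
Chain via Orion Logistics SA → Vantage Media Ltd (R3): 45% × 30% × 60% = 8.1% of Halcyon Pharma AG.
Aggregating (R2): 0.9% + 6.5% + 8.1% = 15.5%.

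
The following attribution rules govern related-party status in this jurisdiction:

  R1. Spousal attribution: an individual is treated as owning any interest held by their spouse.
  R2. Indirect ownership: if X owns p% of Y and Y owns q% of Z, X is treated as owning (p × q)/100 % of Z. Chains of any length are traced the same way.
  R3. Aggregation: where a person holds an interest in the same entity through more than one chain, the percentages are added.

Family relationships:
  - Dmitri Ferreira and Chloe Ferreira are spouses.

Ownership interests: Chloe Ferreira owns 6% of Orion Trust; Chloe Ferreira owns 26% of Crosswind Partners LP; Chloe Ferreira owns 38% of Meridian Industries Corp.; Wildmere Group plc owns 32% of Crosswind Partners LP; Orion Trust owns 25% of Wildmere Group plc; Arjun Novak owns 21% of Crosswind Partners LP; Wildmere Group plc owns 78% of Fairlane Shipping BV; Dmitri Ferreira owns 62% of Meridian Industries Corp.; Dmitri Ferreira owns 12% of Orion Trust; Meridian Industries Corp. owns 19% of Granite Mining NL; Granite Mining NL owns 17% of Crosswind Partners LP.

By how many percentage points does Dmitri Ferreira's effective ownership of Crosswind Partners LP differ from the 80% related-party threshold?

By spousal attribution (R1), Dmitri Ferreira is treated as also owning Chloe Ferreira's interest in Meridian Industries Corp, giving 62% + 38% = 100%.
By spousal attribution (R1), Dmitri Ferreira is treated as also owning Chloe Ferreira's interest in Orion Trust, giving 12% + 6% = 18%.
By spousal attribution (R1), Dmitri Ferreira is treated as owning Chloe Ferreira's 26% interest in Crosswind Partners LP.
Chain via Meridian Industries Corp. → Granite Mining NL (R2): 100% × 19% × 17% = 3.23% of Crosswind Partners LP.
Chain via Orion Trust → Wildmere Group plc (R2): 18% × 25% × 32% = 1.44% of Crosswind Partners LP.
Direct interest in Crosswind Partners LP: 26%.
Aggregating (R3): 3.23% + 1.44% + 26% = 30.67%.
30.67% falls short of the 80% threshold by 49.33 percentage points.

49.33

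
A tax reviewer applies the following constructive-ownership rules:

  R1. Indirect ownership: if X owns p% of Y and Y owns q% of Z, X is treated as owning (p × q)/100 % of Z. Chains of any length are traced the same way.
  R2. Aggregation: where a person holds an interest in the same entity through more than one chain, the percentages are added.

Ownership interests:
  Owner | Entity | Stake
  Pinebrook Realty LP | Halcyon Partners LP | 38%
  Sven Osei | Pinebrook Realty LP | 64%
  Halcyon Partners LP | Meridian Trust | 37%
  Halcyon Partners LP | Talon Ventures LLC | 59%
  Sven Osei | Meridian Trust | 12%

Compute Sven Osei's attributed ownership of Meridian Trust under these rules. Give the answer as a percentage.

Chain via Pinebrook Realty LP → Halcyon Partners LP (R1): 64% × 38% × 37% = 8.9984% of Meridian Trust.
Direct interest in Meridian Trust: 12%.
Aggregating (R2): 8.9984% + 12% = 20.9984%.

20.9984%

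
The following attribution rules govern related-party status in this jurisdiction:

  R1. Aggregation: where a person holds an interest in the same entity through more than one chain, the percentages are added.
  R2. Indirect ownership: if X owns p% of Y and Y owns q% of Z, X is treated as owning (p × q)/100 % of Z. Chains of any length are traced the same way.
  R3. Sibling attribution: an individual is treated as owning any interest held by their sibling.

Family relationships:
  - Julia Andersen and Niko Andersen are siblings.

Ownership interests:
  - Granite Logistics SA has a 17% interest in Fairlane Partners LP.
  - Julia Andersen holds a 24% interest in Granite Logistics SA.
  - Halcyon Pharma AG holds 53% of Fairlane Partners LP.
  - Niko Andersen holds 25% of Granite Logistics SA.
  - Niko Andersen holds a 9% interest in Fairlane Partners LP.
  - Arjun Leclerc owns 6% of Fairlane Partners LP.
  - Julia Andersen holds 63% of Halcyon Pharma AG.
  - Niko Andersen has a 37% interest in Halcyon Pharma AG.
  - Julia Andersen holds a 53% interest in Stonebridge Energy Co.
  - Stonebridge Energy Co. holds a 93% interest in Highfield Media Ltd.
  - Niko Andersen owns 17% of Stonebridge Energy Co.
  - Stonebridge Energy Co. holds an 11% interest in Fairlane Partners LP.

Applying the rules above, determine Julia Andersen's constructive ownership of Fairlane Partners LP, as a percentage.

78.03%

By sibling attribution (R3), Julia Andersen is treated as also owning Niko Andersen's interest in Stonebridge Energy Co, giving 53% + 17% = 70%.
By sibling attribution (R3), Julia Andersen is treated as also owning Niko Andersen's interest in Granite Logistics SA, giving 24% + 25% = 49%.
By sibling attribution (R3), Julia Andersen is treated as also owning Niko Andersen's interest in Halcyon Pharma AG, giving 63% + 37% = 100%.
By sibling attribution (R3), Julia Andersen is treated as owning Niko Andersen's 9% interest in Fairlane Partners LP.
Chain via Stonebridge Energy Co. (R2): 70% × 11% = 7.7% of Fairlane Partners LP.
Chain via Granite Logistics SA (R2): 49% × 17% = 8.33% of Fairlane Partners LP.
Chain via Halcyon Pharma AG (R2): 100% × 53% = 53% of Fairlane Partners LP.
Direct interest in Fairlane Partners LP: 9%.
Aggregating (R1): 7.7% + 8.33% + 53% + 9% = 78.03%.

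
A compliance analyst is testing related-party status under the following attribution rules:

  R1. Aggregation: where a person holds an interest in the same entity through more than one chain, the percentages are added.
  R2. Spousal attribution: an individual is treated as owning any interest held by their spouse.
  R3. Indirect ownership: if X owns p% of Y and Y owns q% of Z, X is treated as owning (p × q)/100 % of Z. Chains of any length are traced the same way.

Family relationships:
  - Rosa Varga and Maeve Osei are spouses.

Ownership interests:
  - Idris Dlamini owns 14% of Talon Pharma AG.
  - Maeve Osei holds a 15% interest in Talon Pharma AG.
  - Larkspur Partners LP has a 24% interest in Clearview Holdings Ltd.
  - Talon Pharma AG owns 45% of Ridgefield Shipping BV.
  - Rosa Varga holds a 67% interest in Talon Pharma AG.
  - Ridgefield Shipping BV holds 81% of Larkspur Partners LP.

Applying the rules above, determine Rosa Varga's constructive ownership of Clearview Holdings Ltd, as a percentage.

By spousal attribution (R2), Rosa Varga is treated as also owning Maeve Osei's interest in Talon Pharma AG, giving 67% + 15% = 82%.
Chain via Talon Pharma AG → Ridgefield Shipping BV → Larkspur Partners LP (R3): 82% × 45% × 81% × 24% = 7.17336% of Clearview Holdings Ltd.

7.17336%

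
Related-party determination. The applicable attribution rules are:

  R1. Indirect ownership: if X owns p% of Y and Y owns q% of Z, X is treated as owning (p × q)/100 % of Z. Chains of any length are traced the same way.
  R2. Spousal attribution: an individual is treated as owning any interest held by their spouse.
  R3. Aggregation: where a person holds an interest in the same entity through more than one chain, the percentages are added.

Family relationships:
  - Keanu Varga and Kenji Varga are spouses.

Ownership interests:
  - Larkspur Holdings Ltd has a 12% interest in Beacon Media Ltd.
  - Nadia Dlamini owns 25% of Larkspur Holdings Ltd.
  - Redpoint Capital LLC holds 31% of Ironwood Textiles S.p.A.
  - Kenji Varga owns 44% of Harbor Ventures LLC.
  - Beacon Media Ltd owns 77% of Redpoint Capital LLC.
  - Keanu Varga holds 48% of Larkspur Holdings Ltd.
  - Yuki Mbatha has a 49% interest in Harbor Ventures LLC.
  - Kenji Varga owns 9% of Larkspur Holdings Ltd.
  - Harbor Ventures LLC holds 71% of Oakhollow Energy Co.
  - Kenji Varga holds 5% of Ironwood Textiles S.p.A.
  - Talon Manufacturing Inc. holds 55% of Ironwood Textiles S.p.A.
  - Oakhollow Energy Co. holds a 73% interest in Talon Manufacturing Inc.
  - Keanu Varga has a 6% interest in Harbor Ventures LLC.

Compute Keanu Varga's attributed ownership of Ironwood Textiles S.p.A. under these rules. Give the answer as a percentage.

20.885958%

By spousal attribution (R2), Keanu Varga is treated as also owning Kenji Varga's interest in Harbor Ventures LLC, giving 6% + 44% = 50%.
By spousal attribution (R2), Keanu Varga is treated as also owning Kenji Varga's interest in Larkspur Holdings Ltd, giving 48% + 9% = 57%.
By spousal attribution (R2), Keanu Varga is treated as owning Kenji Varga's 5% interest in Ironwood Textiles S.p.A.
Chain via Harbor Ventures LLC → Oakhollow Energy Co. → Talon Manufacturing Inc. (R1): 50% × 71% × 73% × 55% = 14.25325% of Ironwood Textiles S.p.A.
Chain via Larkspur Holdings Ltd → Beacon Media Ltd → Redpoint Capital LLC (R1): 57% × 12% × 77% × 31% = 1.632708% of Ironwood Textiles S.p.A.
Direct interest in Ironwood Textiles S.p.A: 5%.
Aggregating (R3): 14.25325% + 1.632708% + 5% = 20.885958%.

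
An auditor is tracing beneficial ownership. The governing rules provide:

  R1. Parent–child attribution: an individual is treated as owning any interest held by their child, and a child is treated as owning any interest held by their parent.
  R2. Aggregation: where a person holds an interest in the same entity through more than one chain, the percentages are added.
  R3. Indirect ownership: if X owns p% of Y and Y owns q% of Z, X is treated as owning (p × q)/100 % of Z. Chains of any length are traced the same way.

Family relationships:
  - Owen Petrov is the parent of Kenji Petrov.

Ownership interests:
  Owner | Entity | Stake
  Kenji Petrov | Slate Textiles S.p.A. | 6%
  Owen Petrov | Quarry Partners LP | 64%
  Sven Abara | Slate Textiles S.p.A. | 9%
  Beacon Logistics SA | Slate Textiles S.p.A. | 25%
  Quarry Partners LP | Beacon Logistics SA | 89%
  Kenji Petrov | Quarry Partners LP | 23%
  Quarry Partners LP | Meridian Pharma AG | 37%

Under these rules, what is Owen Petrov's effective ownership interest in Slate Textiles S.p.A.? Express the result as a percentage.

By parent–child attribution (R1), Owen Petrov is treated as also owning Kenji Petrov's interest in Quarry Partners LP, giving 64% + 23% = 87%.
By parent–child attribution (R1), Owen Petrov is treated as owning Kenji Petrov's 6% interest in Slate Textiles S.p.A.
Chain via Quarry Partners LP → Beacon Logistics SA (R3): 87% × 89% × 25% = 19.3575% of Slate Textiles S.p.A.
Direct interest in Slate Textiles S.p.A: 6%.
Aggregating (R2): 19.3575% + 6% = 25.3575%.

25.3575%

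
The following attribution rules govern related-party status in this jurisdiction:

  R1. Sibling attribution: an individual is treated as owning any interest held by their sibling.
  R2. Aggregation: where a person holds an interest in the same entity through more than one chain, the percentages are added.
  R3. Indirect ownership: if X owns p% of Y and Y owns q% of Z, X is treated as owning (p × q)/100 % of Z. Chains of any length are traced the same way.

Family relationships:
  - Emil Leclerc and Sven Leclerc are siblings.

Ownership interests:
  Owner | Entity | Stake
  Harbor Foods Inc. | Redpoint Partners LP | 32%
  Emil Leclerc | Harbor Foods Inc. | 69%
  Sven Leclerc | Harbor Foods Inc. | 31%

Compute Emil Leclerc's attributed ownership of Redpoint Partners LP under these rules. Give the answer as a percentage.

32%

By sibling attribution (R1), Emil Leclerc is treated as also owning Sven Leclerc's interest in Harbor Foods Inc, giving 69% + 31% = 100%.
Chain via Harbor Foods Inc. (R3): 100% × 32% = 32% of Redpoint Partners LP.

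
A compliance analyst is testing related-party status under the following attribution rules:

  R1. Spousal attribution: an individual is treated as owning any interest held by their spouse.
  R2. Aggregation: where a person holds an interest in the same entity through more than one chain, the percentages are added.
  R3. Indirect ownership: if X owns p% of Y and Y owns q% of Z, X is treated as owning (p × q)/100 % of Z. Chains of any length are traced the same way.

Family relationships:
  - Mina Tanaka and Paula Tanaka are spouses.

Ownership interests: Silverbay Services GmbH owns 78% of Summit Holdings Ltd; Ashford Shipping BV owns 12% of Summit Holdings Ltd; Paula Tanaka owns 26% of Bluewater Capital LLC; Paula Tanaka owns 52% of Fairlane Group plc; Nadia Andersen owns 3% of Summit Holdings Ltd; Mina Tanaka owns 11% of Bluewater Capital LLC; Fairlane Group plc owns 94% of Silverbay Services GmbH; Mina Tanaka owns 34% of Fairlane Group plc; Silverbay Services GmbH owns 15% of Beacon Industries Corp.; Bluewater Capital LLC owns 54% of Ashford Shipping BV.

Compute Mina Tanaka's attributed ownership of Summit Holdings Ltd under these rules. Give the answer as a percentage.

65.4528%

By spousal attribution (R1), Mina Tanaka is treated as also owning Paula Tanaka's interest in Bluewater Capital LLC, giving 11% + 26% = 37%.
By spousal attribution (R1), Mina Tanaka is treated as also owning Paula Tanaka's interest in Fairlane Group plc, giving 34% + 52% = 86%.
Chain via Bluewater Capital LLC → Ashford Shipping BV (R3): 37% × 54% × 12% = 2.3976% of Summit Holdings Ltd.
Chain via Fairlane Group plc → Silverbay Services GmbH (R3): 86% × 94% × 78% = 63.0552% of Summit Holdings Ltd.
Aggregating (R2): 2.3976% + 63.0552% = 65.4528%.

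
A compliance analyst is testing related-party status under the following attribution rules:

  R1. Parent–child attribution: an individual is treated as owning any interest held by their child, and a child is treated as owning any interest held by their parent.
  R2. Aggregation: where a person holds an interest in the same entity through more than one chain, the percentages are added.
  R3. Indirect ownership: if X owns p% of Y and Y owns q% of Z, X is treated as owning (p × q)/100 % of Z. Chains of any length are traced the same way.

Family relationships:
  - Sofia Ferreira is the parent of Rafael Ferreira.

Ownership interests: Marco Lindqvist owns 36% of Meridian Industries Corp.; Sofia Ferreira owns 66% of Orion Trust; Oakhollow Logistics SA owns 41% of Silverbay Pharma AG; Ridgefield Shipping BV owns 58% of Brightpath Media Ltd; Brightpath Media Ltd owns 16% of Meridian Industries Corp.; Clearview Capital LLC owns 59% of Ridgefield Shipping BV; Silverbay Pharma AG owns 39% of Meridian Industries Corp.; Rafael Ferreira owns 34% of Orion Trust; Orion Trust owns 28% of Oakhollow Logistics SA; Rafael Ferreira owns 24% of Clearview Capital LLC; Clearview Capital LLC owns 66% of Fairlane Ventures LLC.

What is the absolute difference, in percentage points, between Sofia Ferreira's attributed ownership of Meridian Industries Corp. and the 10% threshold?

4.208752

By parent–child attribution (R1), Sofia Ferreira is treated as also owning Rafael Ferreira's interest in Orion Trust, giving 66% + 34% = 100%.
By parent–child attribution (R1), Sofia Ferreira is treated as owning Rafael Ferreira's 24% interest in Clearview Capital LLC.
Chain via Orion Trust → Oakhollow Logistics SA → Silverbay Pharma AG (R3): 100% × 28% × 41% × 39% = 4.4772% of Meridian Industries Corp.
Chain via Clearview Capital LLC → Ridgefield Shipping BV → Brightpath Media Ltd (R3): 24% × 59% × 58% × 16% = 1.314048% of Meridian Industries Corp.
Aggregating (R2): 4.4772% + 1.314048% = 5.791248%.
5.791248% falls short of the 10% threshold by 4.208752 percentage points.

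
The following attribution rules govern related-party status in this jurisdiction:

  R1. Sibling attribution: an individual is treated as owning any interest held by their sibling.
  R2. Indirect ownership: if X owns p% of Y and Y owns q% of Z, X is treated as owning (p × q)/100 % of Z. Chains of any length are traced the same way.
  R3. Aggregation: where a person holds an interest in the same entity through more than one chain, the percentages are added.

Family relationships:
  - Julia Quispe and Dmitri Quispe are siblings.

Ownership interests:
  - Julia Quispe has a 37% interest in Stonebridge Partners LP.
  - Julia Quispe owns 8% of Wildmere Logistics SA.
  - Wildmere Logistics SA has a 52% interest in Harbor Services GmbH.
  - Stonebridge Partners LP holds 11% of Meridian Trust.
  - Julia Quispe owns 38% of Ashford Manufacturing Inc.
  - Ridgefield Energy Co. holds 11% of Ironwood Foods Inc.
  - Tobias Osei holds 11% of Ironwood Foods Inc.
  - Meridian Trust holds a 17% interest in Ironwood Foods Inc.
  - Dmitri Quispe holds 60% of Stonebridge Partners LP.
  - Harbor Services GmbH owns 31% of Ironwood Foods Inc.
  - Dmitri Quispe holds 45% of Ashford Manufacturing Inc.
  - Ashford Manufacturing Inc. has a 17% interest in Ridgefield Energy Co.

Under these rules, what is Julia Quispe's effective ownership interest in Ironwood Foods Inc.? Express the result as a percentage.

4.6556%

By sibling attribution (R1), Julia Quispe is treated as also owning Dmitri Quispe's interest in Stonebridge Partners LP, giving 37% + 60% = 97%.
By sibling attribution (R1), Julia Quispe is treated as also owning Dmitri Quispe's interest in Ashford Manufacturing Inc, giving 38% + 45% = 83%.
Chain via Wildmere Logistics SA → Harbor Services GmbH (R2): 8% × 52% × 31% = 1.2896% of Ironwood Foods Inc.
Chain via Stonebridge Partners LP → Meridian Trust (R2): 97% × 11% × 17% = 1.8139% of Ironwood Foods Inc.
Chain via Ashford Manufacturing Inc. → Ridgefield Energy Co. (R2): 83% × 17% × 11% = 1.5521% of Ironwood Foods Inc.
Aggregating (R3): 1.2896% + 1.8139% + 1.5521% = 4.6556%.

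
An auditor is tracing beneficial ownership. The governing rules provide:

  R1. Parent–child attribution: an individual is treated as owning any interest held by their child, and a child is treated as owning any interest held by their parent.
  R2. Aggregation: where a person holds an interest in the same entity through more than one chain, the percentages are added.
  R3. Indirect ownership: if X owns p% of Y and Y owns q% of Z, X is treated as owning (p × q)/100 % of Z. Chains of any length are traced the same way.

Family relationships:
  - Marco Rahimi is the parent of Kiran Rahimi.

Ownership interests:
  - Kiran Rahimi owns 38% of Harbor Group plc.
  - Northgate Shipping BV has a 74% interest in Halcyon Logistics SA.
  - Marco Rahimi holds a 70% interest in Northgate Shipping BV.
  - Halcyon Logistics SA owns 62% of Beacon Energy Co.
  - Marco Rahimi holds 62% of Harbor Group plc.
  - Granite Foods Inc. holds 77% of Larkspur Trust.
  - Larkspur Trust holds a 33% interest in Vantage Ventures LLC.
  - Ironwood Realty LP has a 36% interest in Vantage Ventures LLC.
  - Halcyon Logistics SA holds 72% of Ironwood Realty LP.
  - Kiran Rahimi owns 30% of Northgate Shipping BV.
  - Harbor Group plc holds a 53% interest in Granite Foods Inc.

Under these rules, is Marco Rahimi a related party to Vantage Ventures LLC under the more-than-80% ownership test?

No

By parent–child attribution (R1), Marco Rahimi is treated as also owning Kiran Rahimi's interest in Harbor Group plc, giving 62% + 38% = 100%.
By parent–child attribution (R1), Marco Rahimi is treated as also owning Kiran Rahimi's interest in Northgate Shipping BV, giving 70% + 30% = 100%.
Chain via Harbor Group plc → Granite Foods Inc. → Larkspur Trust (R3): 100% × 53% × 77% × 33% = 13.4673% of Vantage Ventures LLC.
Chain via Northgate Shipping BV → Halcyon Logistics SA → Ironwood Realty LP (R3): 100% × 74% × 72% × 36% = 19.1808% of Vantage Ventures LLC.
Aggregating (R2): 13.4673% + 19.1808% = 32.6481%.
32.6481% does not exceed the 80% threshold, so Marco is not a related party to Vantage Ventures LLC.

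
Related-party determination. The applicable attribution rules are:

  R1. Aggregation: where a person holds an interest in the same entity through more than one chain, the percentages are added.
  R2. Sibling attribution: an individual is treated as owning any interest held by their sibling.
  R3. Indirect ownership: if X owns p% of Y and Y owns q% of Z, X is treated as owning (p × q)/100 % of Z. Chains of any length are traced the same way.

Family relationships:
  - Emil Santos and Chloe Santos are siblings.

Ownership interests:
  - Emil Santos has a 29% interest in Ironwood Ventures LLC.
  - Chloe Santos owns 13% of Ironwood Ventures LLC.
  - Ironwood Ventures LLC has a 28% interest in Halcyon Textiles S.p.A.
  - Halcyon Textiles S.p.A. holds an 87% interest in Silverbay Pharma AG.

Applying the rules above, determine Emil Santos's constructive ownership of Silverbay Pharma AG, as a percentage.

By sibling attribution (R2), Emil Santos is treated as also owning Chloe Santos's interest in Ironwood Ventures LLC, giving 29% + 13% = 42%.
Chain via Ironwood Ventures LLC → Halcyon Textiles S.p.A. (R3): 42% × 28% × 87% = 10.2312% of Silverbay Pharma AG.

10.2312%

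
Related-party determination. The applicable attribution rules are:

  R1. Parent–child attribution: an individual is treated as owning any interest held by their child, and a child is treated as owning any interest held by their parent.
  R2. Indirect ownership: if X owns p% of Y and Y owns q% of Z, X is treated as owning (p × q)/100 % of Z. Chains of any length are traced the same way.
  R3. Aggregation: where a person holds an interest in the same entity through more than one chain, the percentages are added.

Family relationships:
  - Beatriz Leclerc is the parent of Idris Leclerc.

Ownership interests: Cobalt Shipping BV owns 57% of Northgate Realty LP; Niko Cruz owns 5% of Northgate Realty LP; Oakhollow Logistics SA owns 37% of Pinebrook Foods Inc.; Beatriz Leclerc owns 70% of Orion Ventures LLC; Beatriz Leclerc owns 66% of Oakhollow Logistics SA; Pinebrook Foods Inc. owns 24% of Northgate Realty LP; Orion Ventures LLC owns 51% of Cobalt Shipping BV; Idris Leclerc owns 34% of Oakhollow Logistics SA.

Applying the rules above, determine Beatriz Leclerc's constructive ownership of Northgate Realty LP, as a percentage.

29.229%

By parent–child attribution (R1), Beatriz Leclerc is treated as also owning Idris Leclerc's interest in Oakhollow Logistics SA, giving 66% + 34% = 100%.
Chain via Orion Ventures LLC → Cobalt Shipping BV (R2): 70% × 51% × 57% = 20.349% of Northgate Realty LP.
Chain via Oakhollow Logistics SA → Pinebrook Foods Inc. (R2): 100% × 37% × 24% = 8.88% of Northgate Realty LP.
Aggregating (R3): 20.349% + 8.88% = 29.229%.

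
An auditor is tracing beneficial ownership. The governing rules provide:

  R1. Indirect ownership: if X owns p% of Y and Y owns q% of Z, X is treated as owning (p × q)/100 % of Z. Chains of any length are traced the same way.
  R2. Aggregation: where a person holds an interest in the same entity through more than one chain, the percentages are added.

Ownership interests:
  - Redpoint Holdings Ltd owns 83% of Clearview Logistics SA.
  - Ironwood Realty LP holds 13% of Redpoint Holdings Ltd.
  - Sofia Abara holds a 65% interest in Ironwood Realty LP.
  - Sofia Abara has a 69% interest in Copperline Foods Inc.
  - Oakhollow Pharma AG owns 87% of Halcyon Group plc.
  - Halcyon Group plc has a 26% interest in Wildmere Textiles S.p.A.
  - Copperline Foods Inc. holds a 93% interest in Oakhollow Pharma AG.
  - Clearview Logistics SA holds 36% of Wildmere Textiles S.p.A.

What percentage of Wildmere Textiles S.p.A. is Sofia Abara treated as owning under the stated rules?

17.040114%

Chain via Copperline Foods Inc. → Oakhollow Pharma AG → Halcyon Group plc (R1): 69% × 93% × 87% × 26% = 14.515254% of Wildmere Textiles S.p.A.
Chain via Ironwood Realty LP → Redpoint Holdings Ltd → Clearview Logistics SA (R1): 65% × 13% × 83% × 36% = 2.52486% of Wildmere Textiles S.p.A.
Aggregating (R2): 14.515254% + 2.52486% = 17.040114%.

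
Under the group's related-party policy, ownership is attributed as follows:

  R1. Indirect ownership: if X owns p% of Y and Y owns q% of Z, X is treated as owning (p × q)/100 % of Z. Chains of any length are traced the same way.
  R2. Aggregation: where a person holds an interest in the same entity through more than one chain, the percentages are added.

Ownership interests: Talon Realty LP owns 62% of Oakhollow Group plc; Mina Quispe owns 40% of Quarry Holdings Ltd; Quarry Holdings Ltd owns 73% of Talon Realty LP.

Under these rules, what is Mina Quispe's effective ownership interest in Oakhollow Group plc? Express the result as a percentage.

18.104%

Chain via Quarry Holdings Ltd → Talon Realty LP (R1): 40% × 73% × 62% = 18.104% of Oakhollow Group plc.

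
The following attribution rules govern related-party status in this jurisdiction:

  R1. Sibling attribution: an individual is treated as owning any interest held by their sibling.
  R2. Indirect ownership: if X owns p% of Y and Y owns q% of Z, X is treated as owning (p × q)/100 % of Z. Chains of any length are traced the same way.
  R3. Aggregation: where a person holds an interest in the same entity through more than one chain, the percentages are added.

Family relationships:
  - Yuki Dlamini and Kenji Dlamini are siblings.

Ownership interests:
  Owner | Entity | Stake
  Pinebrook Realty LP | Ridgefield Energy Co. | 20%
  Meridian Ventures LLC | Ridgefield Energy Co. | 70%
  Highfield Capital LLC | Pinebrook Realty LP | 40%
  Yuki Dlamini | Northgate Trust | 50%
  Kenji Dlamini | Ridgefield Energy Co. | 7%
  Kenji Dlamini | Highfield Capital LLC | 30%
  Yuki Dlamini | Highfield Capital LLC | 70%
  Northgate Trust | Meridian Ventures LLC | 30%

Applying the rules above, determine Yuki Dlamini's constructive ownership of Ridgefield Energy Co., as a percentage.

25.5%

By sibling attribution (R1), Yuki Dlamini is treated as also owning Kenji Dlamini's interest in Highfield Capital LLC, giving 70% + 30% = 100%.
By sibling attribution (R1), Yuki Dlamini is treated as owning Kenji Dlamini's 7% interest in Ridgefield Energy Co.
Chain via Highfield Capital LLC → Pinebrook Realty LP (R2): 100% × 40% × 20% = 8% of Ridgefield Energy Co.
Chain via Northgate Trust → Meridian Ventures LLC (R2): 50% × 30% × 70% = 10.5% of Ridgefield Energy Co.
Direct interest in Ridgefield Energy Co: 7%.
Aggregating (R3): 8% + 10.5% + 7% = 25.5%.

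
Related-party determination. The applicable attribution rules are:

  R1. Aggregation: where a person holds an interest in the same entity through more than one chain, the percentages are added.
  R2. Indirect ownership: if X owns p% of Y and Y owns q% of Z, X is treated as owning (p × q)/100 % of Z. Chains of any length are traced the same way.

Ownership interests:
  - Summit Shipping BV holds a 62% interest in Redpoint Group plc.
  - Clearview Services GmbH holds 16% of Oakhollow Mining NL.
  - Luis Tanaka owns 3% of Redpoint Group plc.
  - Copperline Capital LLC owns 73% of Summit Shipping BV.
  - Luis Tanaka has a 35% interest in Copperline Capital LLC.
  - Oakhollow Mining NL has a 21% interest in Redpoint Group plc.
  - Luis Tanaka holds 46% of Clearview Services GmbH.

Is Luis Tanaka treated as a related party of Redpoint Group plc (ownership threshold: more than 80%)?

No

Chain via Copperline Capital LLC → Summit Shipping BV (R2): 35% × 73% × 62% = 15.841% of Redpoint Group plc.
Chain via Clearview Services GmbH → Oakhollow Mining NL (R2): 46% × 16% × 21% = 1.5456% of Redpoint Group plc.
Direct interest in Redpoint Group plc: 3%.
Aggregating (R1): 15.841% + 1.5456% + 3% = 20.3866%.
20.3866% does not exceed the 80% threshold, so Luis is not a related party to Redpoint Group plc.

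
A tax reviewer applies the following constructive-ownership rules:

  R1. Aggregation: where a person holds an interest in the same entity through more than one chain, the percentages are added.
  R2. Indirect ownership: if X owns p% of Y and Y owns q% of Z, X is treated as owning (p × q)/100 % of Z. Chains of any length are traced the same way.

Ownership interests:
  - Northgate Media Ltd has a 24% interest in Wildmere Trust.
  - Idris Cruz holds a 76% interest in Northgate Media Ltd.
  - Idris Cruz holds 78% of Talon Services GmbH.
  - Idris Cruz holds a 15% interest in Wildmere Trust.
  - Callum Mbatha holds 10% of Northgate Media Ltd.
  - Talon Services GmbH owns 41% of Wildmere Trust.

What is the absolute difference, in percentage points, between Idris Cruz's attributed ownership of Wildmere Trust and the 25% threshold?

40.22

Chain via Talon Services GmbH (R2): 78% × 41% = 31.98% of Wildmere Trust.
Chain via Northgate Media Ltd (R2): 76% × 24% = 18.24% of Wildmere Trust.
Direct interest in Wildmere Trust: 15%.
Aggregating (R1): 31.98% + 18.24% + 15% = 65.22%.
65.22% exceeds the 25% threshold by 40.22 percentage points.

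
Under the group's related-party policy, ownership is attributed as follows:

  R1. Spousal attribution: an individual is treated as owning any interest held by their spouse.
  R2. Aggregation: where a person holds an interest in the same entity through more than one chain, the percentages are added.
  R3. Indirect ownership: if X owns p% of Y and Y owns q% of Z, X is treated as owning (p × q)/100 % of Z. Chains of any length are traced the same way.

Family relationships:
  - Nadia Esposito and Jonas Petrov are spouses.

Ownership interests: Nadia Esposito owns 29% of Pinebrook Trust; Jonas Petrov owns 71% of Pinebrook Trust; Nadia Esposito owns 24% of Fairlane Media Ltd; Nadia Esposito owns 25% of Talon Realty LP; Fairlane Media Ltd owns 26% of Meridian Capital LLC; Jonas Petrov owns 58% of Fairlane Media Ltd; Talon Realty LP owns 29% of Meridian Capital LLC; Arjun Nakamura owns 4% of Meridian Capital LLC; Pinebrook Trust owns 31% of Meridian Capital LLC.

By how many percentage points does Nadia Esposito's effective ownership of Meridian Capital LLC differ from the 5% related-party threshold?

By spousal attribution (R1), Nadia Esposito is treated as also owning Jonas Petrov's interest in Pinebrook Trust, giving 29% + 71% = 100%.
By spousal attribution (R1), Nadia Esposito is treated as also owning Jonas Petrov's interest in Fairlane Media Ltd, giving 24% + 58% = 82%.
Chain via Pinebrook Trust (R3): 100% × 31% = 31% of Meridian Capital LLC.
Chain via Talon Realty LP (R3): 25% × 29% = 7.25% of Meridian Capital LLC.
Chain via Fairlane Media Ltd (R3): 82% × 26% = 21.32% of Meridian Capital LLC.
Aggregating (R2): 31% + 7.25% + 21.32% = 59.57%.
59.57% exceeds the 5% threshold by 54.57 percentage points.

54.57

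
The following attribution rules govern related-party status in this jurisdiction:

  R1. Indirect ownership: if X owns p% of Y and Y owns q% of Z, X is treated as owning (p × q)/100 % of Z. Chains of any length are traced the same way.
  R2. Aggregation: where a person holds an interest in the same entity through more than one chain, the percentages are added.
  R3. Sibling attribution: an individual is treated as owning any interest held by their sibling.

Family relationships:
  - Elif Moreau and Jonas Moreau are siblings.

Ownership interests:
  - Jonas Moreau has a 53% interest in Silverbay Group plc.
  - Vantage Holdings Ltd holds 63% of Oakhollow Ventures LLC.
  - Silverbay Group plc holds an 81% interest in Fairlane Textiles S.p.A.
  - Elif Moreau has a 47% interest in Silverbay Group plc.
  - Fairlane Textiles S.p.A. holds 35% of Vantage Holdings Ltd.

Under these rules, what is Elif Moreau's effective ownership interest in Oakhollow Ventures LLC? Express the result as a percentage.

17.8605%

By sibling attribution (R3), Elif Moreau is treated as also owning Jonas Moreau's interest in Silverbay Group plc, giving 47% + 53% = 100%.
Chain via Silverbay Group plc → Fairlane Textiles S.p.A. → Vantage Holdings Ltd (R1): 100% × 81% × 35% × 63% = 17.8605% of Oakhollow Ventures LLC.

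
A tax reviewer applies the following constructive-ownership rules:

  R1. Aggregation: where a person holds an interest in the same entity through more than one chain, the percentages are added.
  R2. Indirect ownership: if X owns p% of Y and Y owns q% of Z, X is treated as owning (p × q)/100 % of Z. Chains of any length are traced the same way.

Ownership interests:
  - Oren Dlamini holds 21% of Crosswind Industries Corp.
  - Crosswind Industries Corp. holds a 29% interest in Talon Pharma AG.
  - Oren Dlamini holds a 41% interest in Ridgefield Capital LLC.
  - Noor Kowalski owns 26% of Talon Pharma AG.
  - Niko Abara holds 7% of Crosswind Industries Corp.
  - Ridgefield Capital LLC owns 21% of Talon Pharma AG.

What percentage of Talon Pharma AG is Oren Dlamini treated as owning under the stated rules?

Chain via Crosswind Industries Corp. (R2): 21% × 29% = 6.09% of Talon Pharma AG.
Chain via Ridgefield Capital LLC (R2): 41% × 21% = 8.61% of Talon Pharma AG.
Aggregating (R1): 6.09% + 8.61% = 14.7%.

14.7%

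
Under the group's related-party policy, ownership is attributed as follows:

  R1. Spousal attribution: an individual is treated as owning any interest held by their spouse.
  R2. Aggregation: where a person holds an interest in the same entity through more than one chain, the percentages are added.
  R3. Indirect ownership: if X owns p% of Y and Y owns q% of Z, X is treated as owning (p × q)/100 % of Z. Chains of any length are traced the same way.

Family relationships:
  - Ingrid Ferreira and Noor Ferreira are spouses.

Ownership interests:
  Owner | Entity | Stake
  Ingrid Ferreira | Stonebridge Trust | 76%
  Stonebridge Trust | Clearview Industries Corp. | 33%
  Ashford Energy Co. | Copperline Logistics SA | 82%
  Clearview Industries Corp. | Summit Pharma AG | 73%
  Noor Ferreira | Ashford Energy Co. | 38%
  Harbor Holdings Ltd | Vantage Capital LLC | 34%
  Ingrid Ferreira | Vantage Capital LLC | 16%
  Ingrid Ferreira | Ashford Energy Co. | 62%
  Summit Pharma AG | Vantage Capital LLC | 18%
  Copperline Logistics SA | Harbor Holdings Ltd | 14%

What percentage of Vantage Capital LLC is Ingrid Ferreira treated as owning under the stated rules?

By spousal attribution (R1), Ingrid Ferreira is treated as also owning Noor Ferreira's interest in Ashford Energy Co, giving 62% + 38% = 100%.
Chain via Stonebridge Trust → Clearview Industries Corp. → Summit Pharma AG (R3): 76% × 33% × 73% × 18% = 3.295512% of Vantage Capital LLC.
Chain via Ashford Energy Co. → Copperline Logistics SA → Harbor Holdings Ltd (R3): 100% × 82% × 14% × 34% = 3.9032% of Vantage Capital LLC.
Direct interest in Vantage Capital LLC: 16%.
Aggregating (R2): 3.295512% + 3.9032% + 16% = 23.198712%.

23.198712%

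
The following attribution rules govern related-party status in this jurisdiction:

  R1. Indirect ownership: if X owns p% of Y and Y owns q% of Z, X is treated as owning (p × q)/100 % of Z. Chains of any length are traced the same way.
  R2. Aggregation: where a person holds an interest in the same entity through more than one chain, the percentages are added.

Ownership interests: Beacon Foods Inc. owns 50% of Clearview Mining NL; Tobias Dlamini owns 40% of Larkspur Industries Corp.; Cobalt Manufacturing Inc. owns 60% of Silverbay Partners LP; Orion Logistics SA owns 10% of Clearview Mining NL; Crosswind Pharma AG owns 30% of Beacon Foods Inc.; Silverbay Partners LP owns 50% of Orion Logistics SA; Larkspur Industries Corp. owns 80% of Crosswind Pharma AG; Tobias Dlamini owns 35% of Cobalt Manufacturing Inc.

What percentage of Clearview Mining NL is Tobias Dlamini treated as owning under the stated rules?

Chain via Larkspur Industries Corp. → Crosswind Pharma AG → Beacon Foods Inc. (R1): 40% × 80% × 30% × 50% = 4.8% of Clearview Mining NL.
Chain via Cobalt Manufacturing Inc. → Silverbay Partners LP → Orion Logistics SA (R1): 35% × 60% × 50% × 10% = 1.05% of Clearview Mining NL.
Aggregating (R2): 4.8% + 1.05% = 5.85%.

5.85%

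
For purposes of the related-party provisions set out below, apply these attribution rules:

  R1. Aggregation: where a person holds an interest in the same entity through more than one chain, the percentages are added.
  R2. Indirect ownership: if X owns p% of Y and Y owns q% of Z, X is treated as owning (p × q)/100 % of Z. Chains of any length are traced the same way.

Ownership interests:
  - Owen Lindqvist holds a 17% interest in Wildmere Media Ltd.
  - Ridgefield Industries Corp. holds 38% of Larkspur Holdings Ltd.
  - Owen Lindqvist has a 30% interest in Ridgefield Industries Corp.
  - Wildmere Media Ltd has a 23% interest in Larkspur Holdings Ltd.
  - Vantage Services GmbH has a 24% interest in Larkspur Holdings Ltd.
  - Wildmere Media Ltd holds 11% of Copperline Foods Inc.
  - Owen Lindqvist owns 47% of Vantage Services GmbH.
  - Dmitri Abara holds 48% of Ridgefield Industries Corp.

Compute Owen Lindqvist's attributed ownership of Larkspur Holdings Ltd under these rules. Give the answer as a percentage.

Chain via Vantage Services GmbH (R2): 47% × 24% = 11.28% of Larkspur Holdings Ltd.
Chain via Wildmere Media Ltd (R2): 17% × 23% = 3.91% of Larkspur Holdings Ltd.
Chain via Ridgefield Industries Corp. (R2): 30% × 38% = 11.4% of Larkspur Holdings Ltd.
Aggregating (R1): 11.28% + 3.91% + 11.4% = 26.59%.

26.59%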